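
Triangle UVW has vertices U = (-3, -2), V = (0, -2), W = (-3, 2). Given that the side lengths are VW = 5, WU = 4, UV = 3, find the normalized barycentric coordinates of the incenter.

(5/12, 1/3, 1/4)

The incenter has barycentric coordinates proportional to the opposite side lengths: (5 : 4 : 3).
Normalizing by 5+4+3 = 12 gives (5/12, 1/3, 1/4).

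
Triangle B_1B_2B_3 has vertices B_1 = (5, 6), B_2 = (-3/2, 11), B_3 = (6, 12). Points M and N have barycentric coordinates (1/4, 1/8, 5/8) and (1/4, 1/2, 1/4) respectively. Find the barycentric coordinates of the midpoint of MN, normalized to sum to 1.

(1/4, 5/16, 7/16)

Since both coordinate triples sum to 1, the midpoint's barycentrics are the componentwise average.
(1/4+1/4)/2 = 1/4; similarly 5/16 and 7/16.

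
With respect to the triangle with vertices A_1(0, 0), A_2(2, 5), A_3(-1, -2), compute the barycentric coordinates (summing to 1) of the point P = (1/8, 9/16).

(3/16, 5/16, 1/2)

Signed area of the reference triangle: [A_1A_2A_3] = ½·(0·(5−(-2)) + 2·(-2−0) + (-1)·(0−5)) = ½·(0 − 4 + 5) = 1/2.
[PA_2A_3] = ½·((1/8)·(5−(-2)) + 2·(-2−(9/16)) + (-1)·(9/16−5)) = ½·(7/8 − 41/8 + 71/16) = 3/32, so the A_1-coordinate is (3/32)/(1/2) = 3/16.
[A_1PA_3] = ½·(0·(9/16−(-2)) + (1/8)·(-2−0) + (-1)·(0−(9/16))) = ½·(0 − 1/4 + 9/16) = 5/32, so the A_2-coordinate is 5/16.
[A_1A_2P] = ½·(0·(5−(9/16)) + 2·(9/16−0) + (1/8)·(0−5)) = ½·(0 + 9/8 − 5/8) = 1/4, so the A_3-coordinate is 1/2.
Check: 3/16 + 5/16 + 1/2 = 1.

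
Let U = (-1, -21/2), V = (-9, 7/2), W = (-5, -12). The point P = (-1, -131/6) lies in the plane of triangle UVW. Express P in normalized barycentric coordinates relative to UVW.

Signed area of the reference triangle: [UVW] = ½·((-1)·(7/2−(-12)) + (-9)·(-12−(-21/2)) + (-5)·(-21/2−(7/2))) = ½·(-31/2 + 27/2 + 70) = 34.
[PVW] = ½·((-1)·(7/2−(-12)) + (-9)·(-12−(-131/6)) + (-5)·(-131/6−(7/2))) = ½·(-31/2 − 177/2 + 380/3) = 34/3, so the U-coordinate is (34/3)/34 = 1/3.
[UPW] = ½·((-1)·(-131/6−(-12)) + (-1)·(-12−(-21/2)) + (-5)·(-21/2−(-131/6))) = ½·(59/6 + 3/2 − 170/3) = -68/3, so the V-coordinate is -2/3.
[UVP] = ½·((-1)·(7/2−(-131/6)) + (-9)·(-131/6−(-21/2)) + (-1)·(-21/2−(7/2))) = ½·(-76/3 + 102 + 14) = 136/3, so the W-coordinate is 4/3.
Check: 1/3 − 2/3 + 4/3 = 1.

(1/3, -2/3, 4/3)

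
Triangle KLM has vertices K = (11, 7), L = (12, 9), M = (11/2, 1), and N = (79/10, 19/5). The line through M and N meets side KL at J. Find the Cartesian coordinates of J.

Barycentric coordinates of N with respect to KLM: (1/5, 1/5, 3/5).
On side KL the M-coordinate is zero; dropping N's M-weight 3/5 and renormalizing the remaining 1/5 : 1/5 gives weights 1/2, 1/2 on K, L.
J = (1/2)·(11, 7) + (1/2)·(12, 9) = (23/2, 8).

(23/2, 8)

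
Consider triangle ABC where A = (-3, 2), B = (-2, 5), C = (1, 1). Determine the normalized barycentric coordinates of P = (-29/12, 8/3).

Signed area of the reference triangle: [ABC] = ½·((-3)·(5−1) + (-2)·(1−2) + 1·(2−5)) = ½·(-12 + 2 − 3) = -13/2.
[PBC] = ½·((-29/12)·(5−1) + (-2)·(1−(8/3)) + 1·(8/3−5)) = ½·(-29/3 + 10/3 − 7/3) = -13/3, so the A-coordinate is (-13/3)/(-13/2) = 2/3.
[APC] = ½·((-3)·(8/3−1) + (-29/12)·(1−2) + 1·(2−(8/3))) = ½·(-5 + 29/12 − 2/3) = -13/8, so the B-coordinate is 1/4.
[ABP] = ½·((-3)·(5−(8/3)) + (-2)·(8/3−2) + (-29/12)·(2−5)) = ½·(-7 − 4/3 + 29/4) = -13/24, so the C-coordinate is 1/12.
Check: 2/3 + 1/4 + 1/12 = 1.

(2/3, 1/4, 1/12)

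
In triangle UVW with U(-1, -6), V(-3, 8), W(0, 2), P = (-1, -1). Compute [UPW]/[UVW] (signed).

1/6

[UVW] = ½·((-1)·(8−2) + (-3)·(2−(-6)) + 0·(-6−8)) = ½·(-6 − 24 + 0) = -15.
[UPW] = ½·((-1)·(-1−2) + (-1)·(2−(-6)) + 0·(-6−(-1))) = ½·(3 − 8 + 0) = -5/2, so the ratio is (-5/2)/(-15) = 1/6.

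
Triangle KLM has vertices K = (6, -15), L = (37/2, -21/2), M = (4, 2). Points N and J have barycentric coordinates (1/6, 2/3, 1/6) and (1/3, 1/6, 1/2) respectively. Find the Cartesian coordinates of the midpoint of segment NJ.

Barycentric coordinates of the midpoint are the average: (1/4, 5/12, 1/3).
Converting: (1/4)·K + (5/12)·L + (1/3)·M = (253/24, -179/24).

(253/24, -179/24)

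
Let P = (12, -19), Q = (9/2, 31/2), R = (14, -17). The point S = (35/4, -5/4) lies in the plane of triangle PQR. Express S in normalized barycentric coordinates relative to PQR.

(1/4, 1/2, 1/4)

Signed area of the reference triangle: [PQR] = ½·(12·(31/2−(-17)) + (9/2)·(-17−(-19)) + 14·(-19−(31/2))) = ½·(390 + 9 − 483) = -42.
[SQR] = ½·((35/4)·(31/2−(-17)) + (9/2)·(-17−(-5/4)) + 14·(-5/4−(31/2))) = ½·(2275/8 − 567/8 − 469/2) = -21/2, so the P-coordinate is (-21/2)/(-42) = 1/4.
[PSR] = ½·(12·(-5/4−(-17)) + (35/4)·(-17−(-19)) + 14·(-19−(-5/4))) = ½·(189 + 35/2 − 497/2) = -21, so the Q-coordinate is 1/2.
[PQS] = ½·(12·(31/2−(-5/4)) + (9/2)·(-5/4−(-19)) + (35/4)·(-19−(31/2))) = ½·(201 + 639/8 − 2415/8) = -21/2, so the R-coordinate is 1/4.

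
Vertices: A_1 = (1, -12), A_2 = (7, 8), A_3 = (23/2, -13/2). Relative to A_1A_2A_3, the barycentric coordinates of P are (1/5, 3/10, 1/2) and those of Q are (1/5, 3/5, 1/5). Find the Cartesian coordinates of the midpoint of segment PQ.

Barycentric coordinates of the midpoint are the average: (1/5, 9/20, 7/20).
Converting: (1/5)·A_1 + (9/20)·A_2 + (7/20)·A_3 = (59/8, -43/40).

(59/8, -43/40)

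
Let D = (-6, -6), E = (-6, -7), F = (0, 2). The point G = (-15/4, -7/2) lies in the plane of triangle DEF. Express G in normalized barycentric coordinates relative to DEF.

Signed area of the reference triangle: [DEF] = ½·((-6)·(-7−2) + (-6)·(2−(-6)) + 0·(-6−(-7))) = ½·(54 − 48 + 0) = 3.
[GEF] = ½·((-15/4)·(-7−2) + (-6)·(2−(-7/2)) + 0·(-7/2−(-7))) = ½·(135/4 − 33 + 0) = 3/8, so the D-coordinate is (3/8)/3 = 1/8.
[DGF] = ½·((-6)·(-7/2−2) + (-15/4)·(2−(-6)) + 0·(-6−(-7/2))) = ½·(33 − 30 + 0) = 3/2, so the E-coordinate is 1/2.
[DEG] = ½·((-6)·(-7−(-7/2)) + (-6)·(-7/2−(-6)) + (-15/4)·(-6−(-7))) = ½·(21 − 15 − 15/4) = 9/8, so the F-coordinate is 3/8.
Check: 1/8 + 1/2 + 3/8 = 1.

(1/8, 1/2, 3/8)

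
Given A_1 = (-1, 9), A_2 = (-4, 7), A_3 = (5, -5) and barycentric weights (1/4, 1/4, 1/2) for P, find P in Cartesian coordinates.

P = (1/4)·A_1 + (1/4)·A_2 + (1/2)·A_3.
x-coordinate: (1/4)·(-1) + (1/4)·(-4) + (1/2)·5 = 5/4.
y-coordinate: (1/4)·9 + (1/4)·7 + (1/2)·(-5) = 3/2.

(5/4, 3/2)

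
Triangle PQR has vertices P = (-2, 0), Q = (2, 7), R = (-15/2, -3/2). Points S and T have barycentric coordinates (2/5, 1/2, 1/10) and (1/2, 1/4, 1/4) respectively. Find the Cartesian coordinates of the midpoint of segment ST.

Barycentric coordinates of the midpoint are the average: (9/20, 3/8, 7/40).
Converting: (9/20)·P + (3/8)·Q + (7/40)·R = (-117/80, 189/80).

(-117/80, 189/80)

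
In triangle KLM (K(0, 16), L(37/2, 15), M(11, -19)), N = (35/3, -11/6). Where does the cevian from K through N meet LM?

(14, -27/5)

Barycentric coordinates of N with respect to KLM: (1/6, 1/3, 1/2).
On side LM the K-coordinate is zero; dropping N's K-weight 1/6 and renormalizing the remaining 1/3 : 1/2 gives weights 2/5, 3/5 on L, M.
J = (2/5)·(37/2, 15) + (3/5)·(11, -19) = (14, -27/5).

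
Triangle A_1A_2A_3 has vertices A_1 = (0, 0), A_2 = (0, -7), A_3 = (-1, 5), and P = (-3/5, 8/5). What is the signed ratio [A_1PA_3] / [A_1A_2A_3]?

[A_1A_2A_3] = ½·(0·(-7−5) + 0·(5−0) + (-1)·(0−(-7))) = ½·(0 + 0 − 7) = -7/2.
[A_1PA_3] = ½·(0·(8/5−5) + (-3/5)·(5−0) + (-1)·(0−(8/5))) = ½·(0 − 3 + 8/5) = -7/10, so the ratio is (-7/10)/(-7/2) = 1/5.

1/5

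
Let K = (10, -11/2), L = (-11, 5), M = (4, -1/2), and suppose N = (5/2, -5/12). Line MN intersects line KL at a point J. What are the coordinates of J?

Barycentric coordinates of N with respect to KLM: (1/6, 1/6, 2/3).
On side KL the M-coordinate is zero; dropping N's M-weight 2/3 and renormalizing the remaining 1/6 : 1/6 gives weights 1/2, 1/2 on K, L.
J = (1/2)·(10, -11/2) + (1/2)·(-11, 5) = (-1/2, -1/4).

(-1/2, -1/4)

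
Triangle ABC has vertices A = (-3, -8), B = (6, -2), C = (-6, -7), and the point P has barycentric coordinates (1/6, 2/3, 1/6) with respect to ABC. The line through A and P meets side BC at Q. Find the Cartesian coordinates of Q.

(18/5, -3)

Line AP meets BC where the A-coordinate vanishes; zeroing P's A-weight and renormalizing leaves B, C-weights 2/3 : 1/6 → (4/5, 1/5).
So Q = (4/5)·B + (1/5)·C = (18/5, -3).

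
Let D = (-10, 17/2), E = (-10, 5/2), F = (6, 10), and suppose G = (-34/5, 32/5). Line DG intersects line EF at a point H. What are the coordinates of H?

(-14/3, 5)

Barycentric coordinates of G with respect to DEF: (2/5, 2/5, 1/5).
On side EF the D-coordinate is zero; dropping G's D-weight 2/5 and renormalizing the remaining 2/5 : 1/5 gives weights 2/3, 1/3 on E, F.
H = (2/3)·(-10, 5/2) + (1/3)·(6, 10) = (-14/3, 5).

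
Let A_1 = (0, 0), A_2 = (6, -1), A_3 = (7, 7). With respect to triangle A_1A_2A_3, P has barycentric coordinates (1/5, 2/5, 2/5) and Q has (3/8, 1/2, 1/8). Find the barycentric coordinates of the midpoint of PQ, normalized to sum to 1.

(23/80, 9/20, 21/80)

Since both coordinate triples sum to 1, the midpoint's barycentrics are the componentwise average.
(1/5+3/8)/2 = 23/80; similarly 9/20 and 21/80.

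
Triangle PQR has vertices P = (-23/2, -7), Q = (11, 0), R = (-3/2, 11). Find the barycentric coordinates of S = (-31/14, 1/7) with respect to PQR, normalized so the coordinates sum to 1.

Signed area of the reference triangle: [PQR] = ½·((-23/2)·(0−11) + 11·(11−(-7)) + (-3/2)·(-7−0)) = ½·(253/2 + 198 + 21/2) = 335/2.
[SQR] = ½·((-31/14)·(0−11) + 11·(11−(1/7)) + (-3/2)·(1/7−0)) = ½·(341/14 + 836/7 − 3/14) = 1005/14, so the P-coordinate is (1005/14)/(335/2) = 3/7.
[PSR] = ½·((-23/2)·(1/7−11) + (-31/14)·(11−(-7)) + (-3/2)·(-7−(1/7))) = ½·(874/7 − 279/7 + 75/7) = 335/7, so the Q-coordinate is 2/7.
[PQS] = ½·((-23/2)·(0−(1/7)) + 11·(1/7−(-7)) + (-31/14)·(-7−0)) = ½·(23/14 + 550/7 + 31/2) = 335/7, so the R-coordinate is 2/7.
Check: 3/7 + 2/7 + 2/7 = 1.

(3/7, 2/7, 2/7)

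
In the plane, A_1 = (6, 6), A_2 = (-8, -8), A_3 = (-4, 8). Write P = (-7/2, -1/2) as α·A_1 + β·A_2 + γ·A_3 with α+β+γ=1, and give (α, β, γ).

Signed area of the reference triangle: [A_1A_2A_3] = ½·(6·(-8−8) + (-8)·(8−6) + (-4)·(6−(-8))) = ½·(-96 − 16 − 56) = -84.
[PA_2A_3] = ½·((-7/2)·(-8−8) + (-8)·(8−(-1/2)) + (-4)·(-1/2−(-8))) = ½·(56 − 68 − 30) = -21, so the A_1-coordinate is (-21)/(-84) = 1/4.
[A_1PA_3] = ½·(6·(-1/2−8) + (-7/2)·(8−6) + (-4)·(6−(-1/2))) = ½·(-51 − 7 − 26) = -42, so the A_2-coordinate is 1/2.
[A_1A_2P] = ½·(6·(-8−(-1/2)) + (-8)·(-1/2−6) + (-7/2)·(6−(-8))) = ½·(-45 + 52 − 49) = -21, so the A_3-coordinate is 1/4.
Check: 1/4 + 1/2 + 1/4 = 1.

(1/4, 1/2, 1/4)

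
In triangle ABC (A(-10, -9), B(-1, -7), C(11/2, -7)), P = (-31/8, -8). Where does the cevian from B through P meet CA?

(-29/6, -25/3)

Barycentric coordinates of P with respect to ABC: (1/2, 1/4, 1/4).
On side CA the B-coordinate is zero; dropping P's B-weight 1/4 and renormalizing the remaining 1/4 : 1/2 gives weights 1/3, 2/3 on C, A.
Q = (1/3)·(11/2, -7) + (2/3)·(-10, -9) = (-29/6, -25/3).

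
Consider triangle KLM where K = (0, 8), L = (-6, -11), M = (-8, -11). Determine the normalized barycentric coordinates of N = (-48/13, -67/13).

Signed area of the reference triangle: [KLM] = ½·(0·(-11−(-11)) + (-6)·(-11−8) + (-8)·(8−(-11))) = ½·(0 + 114 − 152) = -19.
[NLM] = ½·((-48/13)·(-11−(-11)) + (-6)·(-11−(-67/13)) + (-8)·(-67/13−(-11))) = ½·(0 + 456/13 − 608/13) = -76/13, so the K-coordinate is (-76/13)/(-19) = 4/13.
[KNM] = ½·(0·(-67/13−(-11)) + (-48/13)·(-11−8) + (-8)·(8−(-67/13))) = ½·(0 + 912/13 − 1368/13) = -228/13, so the L-coordinate is 12/13.
[KLN] = ½·(0·(-11−(-67/13)) + (-6)·(-67/13−8) + (-48/13)·(8−(-11))) = ½·(0 + 1026/13 − 912/13) = 57/13, so the M-coordinate is -3/13.

(4/13, 12/13, -3/13)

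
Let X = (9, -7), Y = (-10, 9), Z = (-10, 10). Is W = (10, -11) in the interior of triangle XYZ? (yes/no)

Barycentric coordinates of W: (20/19, 59/19, -60/19).
The three coordinates are positive, positive, negative; a point is interior exactly when all three are positive.

no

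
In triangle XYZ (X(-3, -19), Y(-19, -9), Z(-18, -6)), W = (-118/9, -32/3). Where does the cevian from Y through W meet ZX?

(-99/8, -87/8)

Barycentric coordinates of W with respect to XYZ: (1/3, 1/9, 5/9).
On side ZX the Y-coordinate is zero; dropping W's Y-weight 1/9 and renormalizing the remaining 5/9 : 1/3 gives weights 5/8, 3/8 on Z, X.
V = (5/8)·(-18, -6) + (3/8)·(-3, -19) = (-99/8, -87/8).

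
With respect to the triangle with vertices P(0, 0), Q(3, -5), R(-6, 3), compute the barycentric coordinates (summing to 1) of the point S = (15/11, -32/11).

(3/11, 7/11, 1/11)

Signed area of the reference triangle: [PQR] = ½·(0·(-5−3) + 3·(3−0) + (-6)·(0−(-5))) = ½·(0 + 9 − 30) = -21/2.
[SQR] = ½·((15/11)·(-5−3) + 3·(3−(-32/11)) + (-6)·(-32/11−(-5))) = ½·(-120/11 + 195/11 − 138/11) = -63/22, so the P-coordinate is (-63/22)/(-21/2) = 3/11.
[PSR] = ½·(0·(-32/11−3) + (15/11)·(3−0) + (-6)·(0−(-32/11))) = ½·(0 + 45/11 − 192/11) = -147/22, so the Q-coordinate is 7/11.
[PQS] = ½·(0·(-5−(-32/11)) + 3·(-32/11−0) + (15/11)·(0−(-5))) = ½·(0 − 96/11 + 75/11) = -21/22, so the R-coordinate is 1/11.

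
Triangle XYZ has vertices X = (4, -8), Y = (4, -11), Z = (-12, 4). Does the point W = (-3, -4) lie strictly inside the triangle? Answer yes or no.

yes

Barycentric coordinates of W: (7/48, 5/12, 7/16).
The three coordinates are positive, positive, positive; a point is interior exactly when all three are positive.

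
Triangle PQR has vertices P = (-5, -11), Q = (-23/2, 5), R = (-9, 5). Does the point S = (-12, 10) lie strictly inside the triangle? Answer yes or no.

no

Barycentric coordinates of S: (-5/16, 7/10, 49/80).
The three coordinates are negative, positive, positive; a point is interior exactly when all three are positive.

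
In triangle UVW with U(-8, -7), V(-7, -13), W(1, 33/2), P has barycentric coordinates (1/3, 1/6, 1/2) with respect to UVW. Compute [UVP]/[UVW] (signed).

The signed ratio [UVP]/[UVW] equals the barycentric coordinate of P at vertex W, which is 1/2.

1/2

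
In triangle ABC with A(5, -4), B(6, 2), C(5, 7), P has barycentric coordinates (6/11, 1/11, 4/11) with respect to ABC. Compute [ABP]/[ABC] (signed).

4/11

The signed ratio [ABP]/[ABC] equals the barycentric coordinate of P at vertex C, which is 4/11.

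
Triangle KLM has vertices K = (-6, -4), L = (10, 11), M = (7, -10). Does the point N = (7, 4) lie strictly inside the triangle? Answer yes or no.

yes

Barycentric coordinates of N: (14/97, 182/291, 67/291).
The three coordinates are positive, positive, positive; a point is interior exactly when all three are positive.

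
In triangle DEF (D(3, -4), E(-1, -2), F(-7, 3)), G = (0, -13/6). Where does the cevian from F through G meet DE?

(7/5, -16/5)

Barycentric coordinates of G with respect to DEF: (1/2, 1/3, 1/6).
On side DE the F-coordinate is zero; dropping G's F-weight 1/6 and renormalizing the remaining 1/2 : 1/3 gives weights 3/5, 2/5 on D, E.
H = (3/5)·(3, -4) + (2/5)·(-1, -2) = (7/5, -16/5).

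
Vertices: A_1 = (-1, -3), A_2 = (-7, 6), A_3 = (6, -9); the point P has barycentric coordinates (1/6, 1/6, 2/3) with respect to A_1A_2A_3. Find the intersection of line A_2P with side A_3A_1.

(23/5, -39/5)

Line A_2P meets A_3A_1 where the A_2-coordinate vanishes; zeroing P's A_2-weight and renormalizing leaves A_3, A_1-weights 2/3 : 1/6 → (4/5, 1/5).
So Q = (4/5)·A_3 + (1/5)·A_1 = (23/5, -39/5).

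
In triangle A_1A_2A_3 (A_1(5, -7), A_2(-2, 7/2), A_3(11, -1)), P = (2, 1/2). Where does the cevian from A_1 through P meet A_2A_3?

Barycentric coordinates of P with respect to A_1A_2A_3: (1/5, 3/5, 1/5).
On side A_2A_3 the A_1-coordinate is zero; dropping P's A_1-weight 1/5 and renormalizing the remaining 3/5 : 1/5 gives weights 3/4, 1/4 on A_2, A_3.
Q = (3/4)·(-2, 7/2) + (1/4)·(11, -1) = (5/4, 19/8).

(5/4, 19/8)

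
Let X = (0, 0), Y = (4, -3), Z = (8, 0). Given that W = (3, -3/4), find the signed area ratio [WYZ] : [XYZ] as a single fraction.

[XYZ] = ½·(0·(-3−0) + 4·(0−0) + 8·(0−(-3))) = ½·(0 + 0 + 24) = 12.
[WYZ] = ½·(3·(-3−0) + 4·(0−(-3/4)) + 8·(-3/4−(-3))) = ½·(-9 + 3 + 18) = 6, so the ratio is 6/12 = 1/2.

1/2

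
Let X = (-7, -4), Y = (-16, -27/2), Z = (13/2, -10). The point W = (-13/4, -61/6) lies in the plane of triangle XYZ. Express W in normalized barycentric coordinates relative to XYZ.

Signed area of the reference triangle: [XYZ] = ½·((-7)·(-27/2−(-10)) + (-16)·(-10−(-4)) + (13/2)·(-4−(-27/2))) = ½·(49/2 + 96 + 247/4) = 729/8.
[WYZ] = ½·((-13/4)·(-27/2−(-10)) + (-16)·(-10−(-61/6)) + (13/2)·(-61/6−(-27/2))) = ½·(91/8 − 8/3 + 65/3) = 243/16, so the X-coordinate is (243/16)/(729/8) = 1/6.
[XWZ] = ½·((-7)·(-61/6−(-10)) + (-13/4)·(-10−(-4)) + (13/2)·(-4−(-61/6))) = ½·(7/6 + 39/2 + 481/12) = 243/8, so the Y-coordinate is 1/3.
[XYW] = ½·((-7)·(-27/2−(-61/6)) + (-16)·(-61/6−(-4)) + (-13/4)·(-4−(-27/2))) = ½·(70/3 + 296/3 − 247/8) = 729/16, so the Z-coordinate is 1/2.

(1/6, 1/3, 1/2)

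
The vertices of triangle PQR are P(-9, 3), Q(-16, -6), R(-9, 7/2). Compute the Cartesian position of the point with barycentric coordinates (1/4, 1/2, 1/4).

(-25/2, -11/8)

S = (1/4)·P + (1/2)·Q + (1/4)·R.
x-coordinate: (1/4)·(-9) + (1/2)·(-16) + (1/4)·(-9) = -25/2.
y-coordinate: (1/4)·3 + (1/2)·(-6) + (1/4)·(7/2) = -11/8.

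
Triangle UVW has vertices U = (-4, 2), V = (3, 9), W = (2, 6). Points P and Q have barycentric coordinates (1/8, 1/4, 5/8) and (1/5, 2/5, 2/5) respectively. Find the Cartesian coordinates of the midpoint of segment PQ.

(27/20, 253/40)

Barycentric coordinates of the midpoint are the average: (13/80, 13/40, 41/80).
Converting: (13/80)·U + (13/40)·V + (41/80)·W = (27/20, 253/40).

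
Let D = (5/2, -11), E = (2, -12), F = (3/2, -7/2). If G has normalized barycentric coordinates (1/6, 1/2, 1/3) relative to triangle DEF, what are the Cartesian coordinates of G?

(23/12, -9)

G = (1/6)·D + (1/2)·E + (1/3)·F.
x-coordinate: (1/6)·(5/2) + (1/2)·2 + (1/3)·(3/2) = 23/12.
y-coordinate: (1/6)·(-11) + (1/2)·(-12) + (1/3)·(-7/2) = -9.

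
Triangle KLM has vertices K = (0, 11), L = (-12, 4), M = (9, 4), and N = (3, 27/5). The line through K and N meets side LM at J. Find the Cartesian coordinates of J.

(15/4, 4)

Barycentric coordinates of N with respect to KLM: (1/5, 1/5, 3/5).
On side LM the K-coordinate is zero; dropping N's K-weight 1/5 and renormalizing the remaining 1/5 : 3/5 gives weights 1/4, 3/4 on L, M.
J = (1/4)·(-12, 4) + (3/4)·(9, 4) = (15/4, 4).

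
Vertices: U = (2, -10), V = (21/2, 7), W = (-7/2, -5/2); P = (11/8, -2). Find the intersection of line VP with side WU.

(-5/3, -5)

Barycentric coordinates of P with respect to UVW: (1/4, 1/4, 1/2).
On side WU the V-coordinate is zero; dropping P's V-weight 1/4 and renormalizing the remaining 1/2 : 1/4 gives weights 2/3, 1/3 on W, U.
Q = (2/3)·(-7/2, -5/2) + (1/3)·(2, -10) = (-5/3, -5).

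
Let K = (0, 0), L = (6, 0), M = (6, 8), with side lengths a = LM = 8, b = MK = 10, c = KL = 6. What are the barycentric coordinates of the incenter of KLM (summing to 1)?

(1/3, 5/12, 1/4)

The incenter has barycentric coordinates proportional to the opposite side lengths: (8 : 10 : 6).
Normalizing by 8+10+6 = 24 gives (1/3, 5/12, 1/4).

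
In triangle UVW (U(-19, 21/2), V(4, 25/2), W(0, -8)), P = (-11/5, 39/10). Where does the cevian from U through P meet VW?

Barycentric coordinates of P with respect to UVW: (1/5, 2/5, 2/5).
On side VW the U-coordinate is zero; dropping P's U-weight 1/5 and renormalizing the remaining 2/5 : 2/5 gives weights 1/2, 1/2 on V, W.
Q = (1/2)·(4, 25/2) + (1/2)·(0, -8) = (2, 9/4).

(2, 9/4)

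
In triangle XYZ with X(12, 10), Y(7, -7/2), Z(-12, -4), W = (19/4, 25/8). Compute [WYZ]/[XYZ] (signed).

[XYZ] = ½·(12·(-7/2−(-4)) + 7·(-4−10) + (-12)·(10−(-7/2))) = ½·(6 − 98 − 162) = -127.
[WYZ] = ½·((19/4)·(-7/2−(-4)) + 7·(-4−(25/8)) + (-12)·(25/8−(-7/2))) = ½·(19/8 − 399/8 − 159/2) = -127/2, so the ratio is (-127/2)/(-127) = 1/2.

1/2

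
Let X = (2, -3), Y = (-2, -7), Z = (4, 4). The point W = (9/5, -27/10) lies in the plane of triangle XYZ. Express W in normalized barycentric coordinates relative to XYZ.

Signed area of the reference triangle: [XYZ] = ½·(2·(-7−4) + (-2)·(4−(-3)) + 4·(-3−(-7))) = ½·(-22 − 14 + 16) = -10.
[WYZ] = ½·((9/5)·(-7−4) + (-2)·(4−(-27/10)) + 4·(-27/10−(-7))) = ½·(-99/5 − 67/5 + 86/5) = -8, so the X-coordinate is (-8)/(-10) = 4/5.
[XWZ] = ½·(2·(-27/10−4) + (9/5)·(4−(-3)) + 4·(-3−(-27/10))) = ½·(-67/5 + 63/5 − 6/5) = -1, so the Y-coordinate is 1/10.
[XYW] = ½·(2·(-7−(-27/10)) + (-2)·(-27/10−(-3)) + (9/5)·(-3−(-7))) = ½·(-43/5 − 3/5 + 36/5) = -1, so the Z-coordinate is 1/10.
Check: 4/5 + 1/10 + 1/10 = 1.

(4/5, 1/10, 1/10)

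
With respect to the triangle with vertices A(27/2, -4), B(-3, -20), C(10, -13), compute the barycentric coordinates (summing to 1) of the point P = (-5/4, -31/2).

Signed area of the reference triangle: [ABC] = ½·((27/2)·(-20−(-13)) + (-3)·(-13−(-4)) + 10·(-4−(-20))) = ½·(-189/2 + 27 + 160) = 185/4.
[PBC] = ½·((-5/4)·(-20−(-13)) + (-3)·(-13−(-31/2)) + 10·(-31/2−(-20))) = ½·(35/4 − 15/2 + 45) = 185/8, so the A-coordinate is (185/8)/(185/4) = 1/2.
[APC] = ½·((27/2)·(-31/2−(-13)) + (-5/4)·(-13−(-4)) + 10·(-4−(-31/2))) = ½·(-135/4 + 45/4 + 115) = 185/4, so the B-coordinate is 1.
[ABP] = ½·((27/2)·(-20−(-31/2)) + (-3)·(-31/2−(-4)) + (-5/4)·(-4−(-20))) = ½·(-243/4 + 69/2 − 20) = -185/8, so the C-coordinate is -1/2.

(1/2, 1, -1/2)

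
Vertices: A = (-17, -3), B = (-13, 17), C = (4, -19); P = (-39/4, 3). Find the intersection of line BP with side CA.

(-13/2, -11)

Barycentric coordinates of P with respect to ABC: (1/4, 1/2, 1/4).
On side CA the B-coordinate is zero; dropping P's B-weight 1/2 and renormalizing the remaining 1/4 : 1/4 gives weights 1/2, 1/2 on C, A.
Q = (1/2)·(4, -19) + (1/2)·(-17, -3) = (-13/2, -11).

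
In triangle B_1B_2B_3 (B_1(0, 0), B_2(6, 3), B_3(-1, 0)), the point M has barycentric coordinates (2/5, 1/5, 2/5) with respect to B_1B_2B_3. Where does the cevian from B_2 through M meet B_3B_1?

Line B_2M meets B_3B_1 where the B_2-coordinate vanishes; zeroing M's B_2-weight and renormalizing leaves B_3, B_1-weights 2/5 : 2/5 → (1/2, 1/2).
So N = (1/2)·B_3 + (1/2)·B_1 = (-1/2, 0).

(-1/2, 0)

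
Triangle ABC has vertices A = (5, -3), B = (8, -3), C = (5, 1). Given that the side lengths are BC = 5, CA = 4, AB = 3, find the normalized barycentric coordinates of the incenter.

The incenter has barycentric coordinates proportional to the opposite side lengths: (5 : 4 : 3).
Normalizing by 5+4+3 = 12 gives (5/12, 1/3, 1/4).

(5/12, 1/3, 1/4)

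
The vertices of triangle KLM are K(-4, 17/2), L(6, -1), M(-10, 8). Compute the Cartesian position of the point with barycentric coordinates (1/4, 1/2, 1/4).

(-1/2, 29/8)

N = (1/4)·K + (1/2)·L + (1/4)·M.
x-coordinate: (1/4)·(-4) + (1/2)·6 + (1/4)·(-10) = -1/2.
y-coordinate: (1/4)·(17/2) + (1/2)·(-1) + (1/4)·8 = 29/8.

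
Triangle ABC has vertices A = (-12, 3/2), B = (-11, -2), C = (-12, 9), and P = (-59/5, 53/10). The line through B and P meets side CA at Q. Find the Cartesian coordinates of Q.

(-12, 57/8)

Barycentric coordinates of P with respect to ABC: (1/5, 1/5, 3/5).
On side CA the B-coordinate is zero; dropping P's B-weight 1/5 and renormalizing the remaining 3/5 : 1/5 gives weights 3/4, 1/4 on C, A.
Q = (3/4)·(-12, 9) + (1/4)·(-12, 3/2) = (-12, 57/8).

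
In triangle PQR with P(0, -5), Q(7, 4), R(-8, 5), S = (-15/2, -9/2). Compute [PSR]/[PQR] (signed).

[PQR] = ½·(0·(4−5) + 7·(5−(-5)) + (-8)·(-5−4)) = ½·(0 + 70 + 72) = 71.
[PSR] = ½·(0·(-9/2−5) + (-15/2)·(5−(-5)) + (-8)·(-5−(-9/2))) = ½·(0 − 75 + 4) = -71/2, so the ratio is (-71/2)/71 = -1/2.

-1/2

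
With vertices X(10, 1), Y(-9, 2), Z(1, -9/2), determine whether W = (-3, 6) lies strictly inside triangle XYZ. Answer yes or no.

no

Barycentric coordinates of W: (158/227, 233/227, -164/227).
The three coordinates are positive, positive, negative; a point is interior exactly when all three are positive.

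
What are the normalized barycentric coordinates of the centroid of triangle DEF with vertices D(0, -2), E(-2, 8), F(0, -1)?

(1/3, 1/3, 1/3)

The centroid is the average of the vertices, so each weight is 1/3.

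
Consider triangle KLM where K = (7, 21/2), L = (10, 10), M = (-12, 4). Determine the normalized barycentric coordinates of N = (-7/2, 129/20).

(1/10, 3/10, 3/5)

Signed area of the reference triangle: [KLM] = ½·(7·(10−4) + 10·(4−(21/2)) + (-12)·(21/2−10)) = ½·(42 − 65 − 6) = -29/2.
[NLM] = ½·((-7/2)·(10−4) + 10·(4−(129/20)) + (-12)·(129/20−10)) = ½·(-21 − 49/2 + 213/5) = -29/20, so the K-coordinate is (-29/20)/(-29/2) = 1/10.
[KNM] = ½·(7·(129/20−4) + (-7/2)·(4−(21/2)) + (-12)·(21/2−(129/20))) = ½·(343/20 + 91/4 − 243/5) = -87/20, so the L-coordinate is 3/10.
[KLN] = ½·(7·(10−(129/20)) + 10·(129/20−(21/2)) + (-7/2)·(21/2−10)) = ½·(497/20 − 81/2 − 7/4) = -87/10, so the M-coordinate is 3/5.
Check: 1/10 + 3/10 + 3/5 = 1.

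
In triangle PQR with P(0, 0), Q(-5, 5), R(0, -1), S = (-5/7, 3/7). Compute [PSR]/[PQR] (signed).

1/7

[PQR] = ½·(0·(5−(-1)) + (-5)·(-1−0) + 0·(0−5)) = ½·(0 + 5 + 0) = 5/2.
[PSR] = ½·(0·(3/7−(-1)) + (-5/7)·(-1−0) + 0·(0−(3/7))) = ½·(0 + 5/7 + 0) = 5/14, so the ratio is (5/14)/(5/2) = 1/7.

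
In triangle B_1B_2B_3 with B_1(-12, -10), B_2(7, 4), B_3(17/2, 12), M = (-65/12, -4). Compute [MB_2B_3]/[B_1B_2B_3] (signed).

2/3

[B_1B_2B_3] = ½·((-12)·(4−12) + 7·(12−(-10)) + (17/2)·(-10−4)) = ½·(96 + 154 − 119) = 131/2.
[MB_2B_3] = ½·((-65/12)·(4−12) + 7·(12−(-4)) + (17/2)·(-4−4)) = ½·(130/3 + 112 − 68) = 131/3, so the ratio is (131/3)/(131/2) = 2/3.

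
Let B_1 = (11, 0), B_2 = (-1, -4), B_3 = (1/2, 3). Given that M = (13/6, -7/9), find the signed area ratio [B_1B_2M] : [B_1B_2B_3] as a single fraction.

1/3

[B_1B_2B_3] = ½·(11·(-4−3) + (-1)·(3−0) + (1/2)·(0−(-4))) = ½·(-77 − 3 + 2) = -39.
[B_1B_2M] = ½·(11·(-4−(-7/9)) + (-1)·(-7/9−0) + (13/6)·(0−(-4))) = ½·(-319/9 + 7/9 + 26/3) = -13, so the ratio is (-13)/(-39) = 1/3.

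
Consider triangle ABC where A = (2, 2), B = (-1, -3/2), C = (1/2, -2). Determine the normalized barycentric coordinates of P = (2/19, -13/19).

Signed area of the reference triangle: [ABC] = ½·(2·(-3/2−(-2)) + (-1)·(-2−2) + (1/2)·(2−(-3/2))) = ½·(1 + 4 + 7/4) = 27/8.
[PBC] = ½·((2/19)·(-3/2−(-2)) + (-1)·(-2−(-13/19)) + (1/2)·(-13/19−(-3/2))) = ½·(1/19 + 25/19 + 31/76) = 135/152, so the A-coordinate is (135/152)/(27/8) = 5/19.
[APC] = ½·(2·(-13/19−(-2)) + (2/19)·(-2−2) + (1/2)·(2−(-13/19))) = ½·(50/19 − 8/19 + 51/38) = 135/76, so the B-coordinate is 10/19.
[ABP] = ½·(2·(-3/2−(-13/19)) + (-1)·(-13/19−2) + (2/19)·(2−(-3/2))) = ½·(-31/19 + 51/19 + 7/19) = 27/38, so the C-coordinate is 4/19.

(5/19, 10/19, 4/19)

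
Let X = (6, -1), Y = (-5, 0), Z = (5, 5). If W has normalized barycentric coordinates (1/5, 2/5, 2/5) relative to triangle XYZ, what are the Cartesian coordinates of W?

(6/5, 9/5)

W = (1/5)·X + (2/5)·Y + (2/5)·Z.
x-coordinate: (1/5)·6 + (2/5)·(-5) + (2/5)·5 = 6/5.
y-coordinate: (1/5)·(-1) + (2/5)·0 + (2/5)·5 = 9/5.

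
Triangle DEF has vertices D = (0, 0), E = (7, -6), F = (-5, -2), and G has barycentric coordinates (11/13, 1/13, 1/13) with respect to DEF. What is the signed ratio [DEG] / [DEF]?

1/13

The signed ratio [DEG]/[DEF] equals the barycentric coordinate of G at vertex F, which is 1/13.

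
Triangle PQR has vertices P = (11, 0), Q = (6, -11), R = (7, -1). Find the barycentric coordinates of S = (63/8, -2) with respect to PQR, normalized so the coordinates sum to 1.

Signed area of the reference triangle: [PQR] = ½·(11·(-11−(-1)) + 6·(-1−0) + 7·(0−(-11))) = ½·(-110 − 6 + 77) = -39/2.
[SQR] = ½·((63/8)·(-11−(-1)) + 6·(-1−(-2)) + 7·(-2−(-11))) = ½·(-315/4 + 6 + 63) = -39/8, so the P-coordinate is (-39/8)/(-39/2) = 1/4.
[PSR] = ½·(11·(-2−(-1)) + (63/8)·(-1−0) + 7·(0−(-2))) = ½·(-11 − 63/8 + 14) = -39/16, so the Q-coordinate is 1/8.
[PQS] = ½·(11·(-11−(-2)) + 6·(-2−0) + (63/8)·(0−(-11))) = ½·(-99 − 12 + 693/8) = -195/16, so the R-coordinate is 5/8.

(1/4, 1/8, 5/8)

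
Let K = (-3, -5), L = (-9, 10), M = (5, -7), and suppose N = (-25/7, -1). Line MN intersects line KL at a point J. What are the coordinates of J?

(-5, 0)

Barycentric coordinates of N with respect to KLM: (4/7, 2/7, 1/7).
On side KL the M-coordinate is zero; dropping N's M-weight 1/7 and renormalizing the remaining 4/7 : 2/7 gives weights 2/3, 1/3 on K, L.
J = (2/3)·(-3, -5) + (1/3)·(-9, 10) = (-5, 0).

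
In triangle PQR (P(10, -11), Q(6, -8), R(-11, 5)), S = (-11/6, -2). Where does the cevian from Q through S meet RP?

(-23/4, 1)

Barycentric coordinates of S with respect to PQR: (1/6, 1/3, 1/2).
On side RP the Q-coordinate is zero; dropping S's Q-weight 1/3 and renormalizing the remaining 1/2 : 1/6 gives weights 3/4, 1/4 on R, P.
T = (3/4)·(-11, 5) + (1/4)·(10, -11) = (-23/4, 1).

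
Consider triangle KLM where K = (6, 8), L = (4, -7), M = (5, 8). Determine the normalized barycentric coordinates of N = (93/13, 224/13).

(20/13, -8/13, 1/13)

Signed area of the reference triangle: [KLM] = ½·(6·(-7−8) + 4·(8−8) + 5·(8−(-7))) = ½·(-90 + 0 + 75) = -15/2.
[NLM] = ½·((93/13)·(-7−8) + 4·(8−(224/13)) + 5·(224/13−(-7))) = ½·(-1395/13 − 480/13 + 1575/13) = -150/13, so the K-coordinate is (-150/13)/(-15/2) = 20/13.
[KNM] = ½·(6·(224/13−8) + (93/13)·(8−8) + 5·(8−(224/13))) = ½·(720/13 + 0 − 600/13) = 60/13, so the L-coordinate is -8/13.
[KLN] = ½·(6·(-7−(224/13)) + 4·(224/13−8) + (93/13)·(8−(-7))) = ½·(-1890/13 + 480/13 + 1395/13) = -15/26, so the M-coordinate is 1/13.
Check: 20/13 − 8/13 + 1/13 = 1.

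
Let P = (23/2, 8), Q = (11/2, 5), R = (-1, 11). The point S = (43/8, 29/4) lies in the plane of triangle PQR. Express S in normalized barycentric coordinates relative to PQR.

Signed area of the reference triangle: [PQR] = ½·((23/2)·(5−11) + (11/2)·(11−8) + (-1)·(8−5)) = ½·(-69 + 33/2 − 3) = -111/4.
[SQR] = ½·((43/8)·(5−11) + (11/2)·(11−(29/4)) + (-1)·(29/4−5)) = ½·(-129/4 + 165/8 − 9/4) = -111/16, so the P-coordinate is (-111/16)/(-111/4) = 1/4.
[PSR] = ½·((23/2)·(29/4−11) + (43/8)·(11−8) + (-1)·(8−(29/4))) = ½·(-345/8 + 129/8 − 3/4) = -111/8, so the Q-coordinate is 1/2.
[PQS] = ½·((23/2)·(5−(29/4)) + (11/2)·(29/4−8) + (43/8)·(8−5)) = ½·(-207/8 − 33/8 + 129/8) = -111/16, so the R-coordinate is 1/4.

(1/4, 1/2, 1/4)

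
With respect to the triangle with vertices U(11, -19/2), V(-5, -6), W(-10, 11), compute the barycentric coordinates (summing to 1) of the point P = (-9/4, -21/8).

Signed area of the reference triangle: [UVW] = ½·(11·(-6−11) + (-5)·(11−(-19/2)) + (-10)·(-19/2−(-6))) = ½·(-187 − 205/2 + 35) = -509/4.
[PVW] = ½·((-9/4)·(-6−11) + (-5)·(11−(-21/8)) + (-10)·(-21/8−(-6))) = ½·(153/4 − 545/8 − 135/4) = -509/16, so the U-coordinate is (-509/16)/(-509/4) = 1/4.
[UPW] = ½·(11·(-21/8−11) + (-9/4)·(11−(-19/2)) + (-10)·(-19/2−(-21/8))) = ½·(-1199/8 − 369/8 + 275/4) = -509/8, so the V-coordinate is 1/2.
[UVP] = ½·(11·(-6−(-21/8)) + (-5)·(-21/8−(-19/2)) + (-9/4)·(-19/2−(-6))) = ½·(-297/8 − 275/8 + 63/8) = -509/16, so the W-coordinate is 1/4.

(1/4, 1/2, 1/4)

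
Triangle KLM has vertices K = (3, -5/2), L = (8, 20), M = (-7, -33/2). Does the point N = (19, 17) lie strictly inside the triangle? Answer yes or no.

no

Barycentric coordinates of N: (893/310, -29/155, -105/62).
The three coordinates are positive, negative, negative; a point is interior exactly when all three are positive.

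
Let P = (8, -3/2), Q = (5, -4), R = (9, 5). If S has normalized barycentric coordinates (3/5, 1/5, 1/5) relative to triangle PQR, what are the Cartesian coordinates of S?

(38/5, -7/10)

S = (3/5)·P + (1/5)·Q + (1/5)·R.
x-coordinate: (3/5)·8 + (1/5)·5 + (1/5)·9 = 38/5.
y-coordinate: (3/5)·(-3/2) + (1/5)·(-4) + (1/5)·5 = -7/10.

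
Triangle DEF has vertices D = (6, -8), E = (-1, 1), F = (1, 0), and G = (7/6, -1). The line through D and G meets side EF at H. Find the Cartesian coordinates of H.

Barycentric coordinates of G with respect to DEF: (1/6, 1/3, 1/2).
On side EF the D-coordinate is zero; dropping G's D-weight 1/6 and renormalizing the remaining 1/3 : 1/2 gives weights 2/5, 3/5 on E, F.
H = (2/5)·(-1, 1) + (3/5)·(1, 0) = (1/5, 2/5).

(1/5, 2/5)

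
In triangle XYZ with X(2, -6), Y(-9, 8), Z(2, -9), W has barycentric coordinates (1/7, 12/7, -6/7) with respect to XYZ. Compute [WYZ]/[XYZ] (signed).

1/7

The signed ratio [WYZ]/[XYZ] equals the barycentric coordinate of W at vertex X, which is 1/7.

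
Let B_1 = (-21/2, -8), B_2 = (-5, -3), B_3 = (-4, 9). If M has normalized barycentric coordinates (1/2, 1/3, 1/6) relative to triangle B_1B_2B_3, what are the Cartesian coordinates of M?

(-91/12, -7/2)

M = (1/2)·B_1 + (1/3)·B_2 + (1/6)·B_3.
x-coordinate: (1/2)·(-21/2) + (1/3)·(-5) + (1/6)·(-4) = -91/12.
y-coordinate: (1/2)·(-8) + (1/3)·(-3) + (1/6)·9 = -7/2.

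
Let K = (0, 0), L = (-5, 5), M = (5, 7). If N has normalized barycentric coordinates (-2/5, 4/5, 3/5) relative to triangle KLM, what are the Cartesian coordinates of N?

(-1, 41/5)

N = (-2/5)·K + (4/5)·L + (3/5)·M.
x-coordinate: (-2/5)·0 + (4/5)·(-5) + (3/5)·5 = -1.
y-coordinate: (-2/5)·0 + (4/5)·5 + (3/5)·7 = 41/5.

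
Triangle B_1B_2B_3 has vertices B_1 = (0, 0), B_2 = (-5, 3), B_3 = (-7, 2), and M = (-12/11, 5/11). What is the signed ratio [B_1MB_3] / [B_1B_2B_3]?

1/11

[B_1B_2B_3] = ½·(0·(3−2) + (-5)·(2−0) + (-7)·(0−3)) = ½·(0 − 10 + 21) = 11/2.
[B_1MB_3] = ½·(0·(5/11−2) + (-12/11)·(2−0) + (-7)·(0−(5/11))) = ½·(0 − 24/11 + 35/11) = 1/2, so the ratio is (1/2)/(11/2) = 1/11.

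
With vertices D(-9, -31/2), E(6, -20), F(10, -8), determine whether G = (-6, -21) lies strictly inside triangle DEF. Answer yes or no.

Barycentric coordinates of G: (70/99, 127/198, -23/66).
The three coordinates are positive, positive, negative; a point is interior exactly when all three are positive.

no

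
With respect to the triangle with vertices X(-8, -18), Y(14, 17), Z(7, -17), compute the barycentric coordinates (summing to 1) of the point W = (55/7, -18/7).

(1/7, 3/7, 3/7)

Signed area of the reference triangle: [XYZ] = ½·((-8)·(17−(-17)) + 14·(-17−(-18)) + 7·(-18−17)) = ½·(-272 + 14 − 245) = -503/2.
[WYZ] = ½·((55/7)·(17−(-17)) + 14·(-17−(-18/7)) + 7·(-18/7−17)) = ½·(1870/7 − 202 − 137) = -503/14, so the X-coordinate is (-503/14)/(-503/2) = 1/7.
[XWZ] = ½·((-8)·(-18/7−(-17)) + (55/7)·(-17−(-18)) + 7·(-18−(-18/7))) = ½·(-808/7 + 55/7 − 108) = -1509/14, so the Y-coordinate is 3/7.
[XYW] = ½·((-8)·(17−(-18/7)) + 14·(-18/7−(-18)) + (55/7)·(-18−17)) = ½·(-1096/7 + 216 − 275) = -1509/14, so the Z-coordinate is 3/7.
Check: 1/7 + 3/7 + 3/7 = 1.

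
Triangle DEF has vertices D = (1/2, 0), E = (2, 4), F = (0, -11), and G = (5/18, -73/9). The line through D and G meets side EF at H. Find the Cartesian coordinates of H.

(1/4, -73/8)

Barycentric coordinates of G with respect to DEF: (1/9, 1/9, 7/9).
On side EF the D-coordinate is zero; dropping G's D-weight 1/9 and renormalizing the remaining 1/9 : 7/9 gives weights 1/8, 7/8 on E, F.
H = (1/8)·(2, 4) + (7/8)·(0, -11) = (1/4, -73/8).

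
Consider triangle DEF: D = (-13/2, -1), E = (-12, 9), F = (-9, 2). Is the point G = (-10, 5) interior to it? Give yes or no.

Barycentric coordinates of G: (4/17, 9/17, 4/17).
The three coordinates are positive, positive, positive; a point is interior exactly when all three are positive.

yes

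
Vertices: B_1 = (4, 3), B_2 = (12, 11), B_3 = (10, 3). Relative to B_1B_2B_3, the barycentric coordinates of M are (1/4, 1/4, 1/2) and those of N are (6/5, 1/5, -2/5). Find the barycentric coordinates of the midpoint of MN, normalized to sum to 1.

Since both coordinate triples sum to 1, the midpoint's barycentrics are the componentwise average.
(1/4+6/5)/2 = 29/40; similarly 9/40 and 1/20.

(29/40, 9/40, 1/20)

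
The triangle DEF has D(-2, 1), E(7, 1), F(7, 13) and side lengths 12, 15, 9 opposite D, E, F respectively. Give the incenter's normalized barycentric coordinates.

The incenter has barycentric coordinates proportional to the opposite side lengths: (12 : 15 : 9).
Normalizing by 12+15+9 = 36 gives (1/3, 5/12, 1/4).

(1/3, 5/12, 1/4)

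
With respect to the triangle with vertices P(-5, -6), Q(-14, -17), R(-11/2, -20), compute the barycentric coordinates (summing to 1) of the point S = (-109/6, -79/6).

(1/6, 3/2, -2/3)

Signed area of the reference triangle: [PQR] = ½·((-5)·(-17−(-20)) + (-14)·(-20−(-6)) + (-11/2)·(-6−(-17))) = ½·(-15 + 196 − 121/2) = 241/4.
[SQR] = ½·((-109/6)·(-17−(-20)) + (-14)·(-20−(-79/6)) + (-11/2)·(-79/6−(-17))) = ½·(-109/2 + 287/3 − 253/12) = 241/24, so the P-coordinate is (241/24)/(241/4) = 1/6.
[PSR] = ½·((-5)·(-79/6−(-20)) + (-109/6)·(-20−(-6)) + (-11/2)·(-6−(-79/6))) = ½·(-205/6 + 763/3 − 473/12) = 723/8, so the Q-coordinate is 3/2.
[PQS] = ½·((-5)·(-17−(-79/6)) + (-14)·(-79/6−(-6)) + (-109/6)·(-6−(-17))) = ½·(115/6 + 301/3 − 1199/6) = -241/6, so the R-coordinate is -2/3.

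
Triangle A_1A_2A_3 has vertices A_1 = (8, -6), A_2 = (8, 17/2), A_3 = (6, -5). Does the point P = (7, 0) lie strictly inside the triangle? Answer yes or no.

yes

Barycentric coordinates of P: (7/58, 11/29, 1/2).
The three coordinates are positive, positive, positive; a point is interior exactly when all three are positive.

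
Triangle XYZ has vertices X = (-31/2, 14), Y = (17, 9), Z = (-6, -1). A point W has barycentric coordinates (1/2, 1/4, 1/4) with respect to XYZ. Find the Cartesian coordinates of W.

(-5, 9)

W = (1/2)·X + (1/4)·Y + (1/4)·Z.
x-coordinate: (1/2)·(-31/2) + (1/4)·17 + (1/4)·(-6) = -5.
y-coordinate: (1/2)·14 + (1/4)·9 + (1/4)·(-1) = 9.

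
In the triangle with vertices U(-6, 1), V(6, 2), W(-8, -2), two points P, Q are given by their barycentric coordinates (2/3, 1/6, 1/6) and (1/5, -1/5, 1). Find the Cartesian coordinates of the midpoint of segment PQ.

Barycentric coordinates of the midpoint are the average: (13/30, -1/60, 7/12).
Converting: (13/30)·U + (-1/60)·V + (7/12)·W = (-221/30, -23/30).

(-221/30, -23/30)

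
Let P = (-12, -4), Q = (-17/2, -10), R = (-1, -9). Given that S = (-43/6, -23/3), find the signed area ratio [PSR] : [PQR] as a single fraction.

1/3

[PQR] = ½·((-12)·(-10−(-9)) + (-17/2)·(-9−(-4)) + (-1)·(-4−(-10))) = ½·(12 + 85/2 − 6) = 97/4.
[PSR] = ½·((-12)·(-23/3−(-9)) + (-43/6)·(-9−(-4)) + (-1)·(-4−(-23/3))) = ½·(-16 + 215/6 − 11/3) = 97/12, so the ratio is (97/12)/(97/4) = 1/3.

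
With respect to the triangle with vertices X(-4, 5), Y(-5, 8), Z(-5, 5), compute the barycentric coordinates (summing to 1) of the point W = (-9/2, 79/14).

(1/2, 3/14, 2/7)

Signed area of the reference triangle: [XYZ] = ½·((-4)·(8−5) + (-5)·(5−5) + (-5)·(5−8)) = ½·(-12 + 0 + 15) = 3/2.
[WYZ] = ½·((-9/2)·(8−5) + (-5)·(5−(79/14)) + (-5)·(79/14−8)) = ½·(-27/2 + 45/14 + 165/14) = 3/4, so the X-coordinate is (3/4)/(3/2) = 1/2.
[XWZ] = ½·((-4)·(79/14−5) + (-9/2)·(5−5) + (-5)·(5−(79/14))) = ½·(-18/7 + 0 + 45/14) = 9/28, so the Y-coordinate is 3/14.
[XYW] = ½·((-4)·(8−(79/14)) + (-5)·(79/14−5) + (-9/2)·(5−8)) = ½·(-66/7 − 45/14 + 27/2) = 3/7, so the Z-coordinate is 2/7.
Check: 1/2 + 3/14 + 2/7 = 1.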